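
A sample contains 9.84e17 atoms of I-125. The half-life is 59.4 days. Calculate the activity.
A = λN = 1.148e16 decays/day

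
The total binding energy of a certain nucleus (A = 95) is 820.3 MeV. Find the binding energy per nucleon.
B.E./A = 820.3/95 = 8.635 MeV/nucleon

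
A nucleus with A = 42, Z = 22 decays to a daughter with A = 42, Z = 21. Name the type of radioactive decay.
ΔA = 0, ΔZ = -1 ⇒ beta-plus decay (β⁺) or electron capture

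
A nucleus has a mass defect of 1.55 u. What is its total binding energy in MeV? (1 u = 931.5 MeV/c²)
B.E. = Δm × 931.5 = 1444 MeV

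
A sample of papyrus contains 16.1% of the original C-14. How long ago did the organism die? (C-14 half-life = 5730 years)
Age = t½ × log₂(1/ratio) = 15100 years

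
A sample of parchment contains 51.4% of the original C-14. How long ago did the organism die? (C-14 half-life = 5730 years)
Age = t½ × log₂(1/ratio) = 5502 years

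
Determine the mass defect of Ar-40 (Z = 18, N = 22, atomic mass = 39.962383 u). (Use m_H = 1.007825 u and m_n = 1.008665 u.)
Δm = Z·m_H + N·m_n − M = 0.3691 u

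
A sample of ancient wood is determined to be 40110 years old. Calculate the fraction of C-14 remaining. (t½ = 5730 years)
N/N₀ = (1/2)^(t/t½) = 0.007812 = 0.781%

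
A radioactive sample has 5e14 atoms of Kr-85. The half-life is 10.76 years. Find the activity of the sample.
A = λN = 3.221e13 decays/year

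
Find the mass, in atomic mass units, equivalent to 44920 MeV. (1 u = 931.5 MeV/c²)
m = E/c² = 48.22 u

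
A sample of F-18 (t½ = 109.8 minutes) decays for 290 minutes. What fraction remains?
N/N₀ = (1/2)^(t/t½) = 0.1603 = 16%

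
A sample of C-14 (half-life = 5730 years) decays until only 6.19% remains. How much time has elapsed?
t = t½ × log₂(N₀/N) = 23000 years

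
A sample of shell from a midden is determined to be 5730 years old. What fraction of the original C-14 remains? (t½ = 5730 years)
N/N₀ = (1/2)^(t/t½) = 0.5 = 50%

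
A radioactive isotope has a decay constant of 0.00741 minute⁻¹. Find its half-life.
t½ = ln(2)/λ = 93.54 minutes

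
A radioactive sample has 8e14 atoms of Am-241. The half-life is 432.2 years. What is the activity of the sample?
A = λN = 1.283e12 decays/year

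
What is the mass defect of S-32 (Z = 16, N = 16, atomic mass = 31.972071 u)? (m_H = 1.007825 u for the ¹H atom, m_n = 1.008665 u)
Δm = Z·m_H + N·m_n − M = 0.2918 u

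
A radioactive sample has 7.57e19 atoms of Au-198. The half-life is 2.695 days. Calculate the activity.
A = λN = 1.947e19 decays/day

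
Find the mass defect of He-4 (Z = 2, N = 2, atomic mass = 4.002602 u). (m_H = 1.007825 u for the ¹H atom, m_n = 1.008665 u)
Δm = Z·m_H + N·m_n − M = 0.03038 u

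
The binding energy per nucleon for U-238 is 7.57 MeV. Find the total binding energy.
B.E. = 7.57 × 238 = 1802 MeV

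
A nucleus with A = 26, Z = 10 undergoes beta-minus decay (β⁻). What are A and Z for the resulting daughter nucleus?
Daughter: A = 26, Z = 11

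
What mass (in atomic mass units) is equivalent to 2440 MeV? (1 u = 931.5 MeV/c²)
m = E/c² = 2.619 u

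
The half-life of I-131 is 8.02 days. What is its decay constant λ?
λ = ln(2)/t½ = 0.08643 day⁻¹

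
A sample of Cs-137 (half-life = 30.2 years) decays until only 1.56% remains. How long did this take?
t = t½ × log₂(N₀/N) = 181.3 years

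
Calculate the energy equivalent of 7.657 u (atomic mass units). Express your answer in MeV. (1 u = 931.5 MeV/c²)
E = mc² = 7132 MeV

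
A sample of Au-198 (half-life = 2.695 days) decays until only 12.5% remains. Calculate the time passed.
t = t½ × log₂(N₀/N) = 8.085 days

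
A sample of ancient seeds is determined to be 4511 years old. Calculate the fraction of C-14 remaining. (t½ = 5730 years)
N/N₀ = (1/2)^(t/t½) = 0.5794 = 57.9%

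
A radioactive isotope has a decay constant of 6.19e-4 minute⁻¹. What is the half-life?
t½ = ln(2)/λ = 1120 minutes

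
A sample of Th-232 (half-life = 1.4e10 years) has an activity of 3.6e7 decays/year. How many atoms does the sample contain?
N = A/λ = 7.271e17 atoms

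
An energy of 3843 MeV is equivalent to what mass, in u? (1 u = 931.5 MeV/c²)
m = E/c² = 4.126 u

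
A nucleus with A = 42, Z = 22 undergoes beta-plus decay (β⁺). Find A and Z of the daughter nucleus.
Daughter: A = 42, Z = 21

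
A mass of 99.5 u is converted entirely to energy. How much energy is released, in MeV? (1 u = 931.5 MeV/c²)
E = mc² = 92680 MeV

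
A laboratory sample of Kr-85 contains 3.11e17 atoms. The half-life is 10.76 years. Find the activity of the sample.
A = λN = 2.003e16 decays/year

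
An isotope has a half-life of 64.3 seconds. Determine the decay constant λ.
λ = ln(2)/t½ = 0.01078 second⁻¹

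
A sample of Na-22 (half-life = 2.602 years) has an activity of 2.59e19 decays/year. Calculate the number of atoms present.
N = A/λ = 9.723e19 atoms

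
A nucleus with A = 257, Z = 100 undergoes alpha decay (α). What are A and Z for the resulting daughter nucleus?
Daughter: A = 253, Z = 98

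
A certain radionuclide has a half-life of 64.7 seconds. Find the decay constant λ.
λ = ln(2)/t½ = 0.01071 second⁻¹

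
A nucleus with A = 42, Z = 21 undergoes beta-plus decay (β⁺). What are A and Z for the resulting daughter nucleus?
Daughter: A = 42, Z = 20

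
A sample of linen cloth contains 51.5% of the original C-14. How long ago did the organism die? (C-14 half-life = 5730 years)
Age = t½ × log₂(1/ratio) = 5486 years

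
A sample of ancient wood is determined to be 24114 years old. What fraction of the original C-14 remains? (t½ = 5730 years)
N/N₀ = (1/2)^(t/t½) = 0.05409 = 5.41%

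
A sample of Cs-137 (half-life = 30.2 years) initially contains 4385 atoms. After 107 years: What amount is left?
N = N₀(1/2)^(t/t½) = 376.2 atoms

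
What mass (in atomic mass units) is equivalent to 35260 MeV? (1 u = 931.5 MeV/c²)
m = E/c² = 37.85 u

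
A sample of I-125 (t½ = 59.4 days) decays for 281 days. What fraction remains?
N/N₀ = (1/2)^(t/t½) = 0.03766 = 3.77%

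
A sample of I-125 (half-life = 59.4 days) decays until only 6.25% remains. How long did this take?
t = t½ × log₂(N₀/N) = 237.6 days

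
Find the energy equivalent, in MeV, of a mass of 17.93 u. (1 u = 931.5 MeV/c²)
E = mc² = 16700 MeV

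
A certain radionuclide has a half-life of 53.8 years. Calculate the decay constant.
λ = ln(2)/t½ = 0.01288 year⁻¹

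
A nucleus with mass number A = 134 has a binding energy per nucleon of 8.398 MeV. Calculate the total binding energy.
B.E. = 8.398 × 134 = 1125 MeV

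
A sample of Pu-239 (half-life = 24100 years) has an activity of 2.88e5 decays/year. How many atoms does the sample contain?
N = A/λ = 1.001e10 atoms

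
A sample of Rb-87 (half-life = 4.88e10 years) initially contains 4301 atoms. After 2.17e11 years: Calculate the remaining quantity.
N = N₀(1/2)^(t/t½) = 197.2 atoms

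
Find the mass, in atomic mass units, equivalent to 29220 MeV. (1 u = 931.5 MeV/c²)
m = E/c² = 31.37 u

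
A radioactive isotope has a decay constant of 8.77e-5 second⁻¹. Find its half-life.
t½ = ln(2)/λ = 7904 seconds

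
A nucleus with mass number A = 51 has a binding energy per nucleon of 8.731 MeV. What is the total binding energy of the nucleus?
B.E. = 8.731 × 51 = 445.3 MeV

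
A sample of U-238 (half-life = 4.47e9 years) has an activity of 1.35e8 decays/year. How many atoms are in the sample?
N = A/λ = 8.706e17 atoms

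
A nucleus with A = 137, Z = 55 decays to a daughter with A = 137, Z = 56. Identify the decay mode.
ΔA = 0, ΔZ = +1 ⇒ beta-minus decay (β⁻)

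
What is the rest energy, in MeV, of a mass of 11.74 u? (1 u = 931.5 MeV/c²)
E = mc² = 10940 MeV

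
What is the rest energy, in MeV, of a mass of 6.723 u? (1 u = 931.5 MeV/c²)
E = mc² = 6262 MeV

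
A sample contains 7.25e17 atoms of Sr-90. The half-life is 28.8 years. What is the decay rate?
A = λN = 1.745e16 decays/year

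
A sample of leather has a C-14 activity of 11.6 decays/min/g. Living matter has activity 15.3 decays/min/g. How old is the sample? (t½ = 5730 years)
Age = t½ × log₂(A₀/A) = 2289 years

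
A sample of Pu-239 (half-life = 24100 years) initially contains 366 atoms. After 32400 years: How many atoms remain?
N = N₀(1/2)^(t/t½) = 144.1 atoms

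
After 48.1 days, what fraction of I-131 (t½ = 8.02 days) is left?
N/N₀ = (1/2)^(t/t½) = 0.01565 = 1.57%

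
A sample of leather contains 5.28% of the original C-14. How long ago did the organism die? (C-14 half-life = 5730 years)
Age = t½ × log₂(1/ratio) = 24310 years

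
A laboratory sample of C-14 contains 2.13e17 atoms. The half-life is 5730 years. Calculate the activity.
A = λN = 2.577e13 decays/year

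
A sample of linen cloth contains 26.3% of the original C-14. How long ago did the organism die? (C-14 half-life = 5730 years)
Age = t½ × log₂(1/ratio) = 11040 years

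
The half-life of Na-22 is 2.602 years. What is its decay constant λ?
λ = ln(2)/t½ = 0.2664 year⁻¹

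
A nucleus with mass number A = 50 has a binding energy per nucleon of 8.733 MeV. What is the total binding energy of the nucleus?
B.E. = 8.733 × 50 = 436.7 MeV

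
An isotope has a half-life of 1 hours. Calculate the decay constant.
λ = ln(2)/t½ = 0.6931 hour⁻¹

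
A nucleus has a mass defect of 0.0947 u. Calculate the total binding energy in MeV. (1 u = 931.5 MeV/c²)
B.E. = Δm × 931.5 = 88.21 MeV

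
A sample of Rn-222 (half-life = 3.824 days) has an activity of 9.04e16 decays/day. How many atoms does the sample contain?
N = A/λ = 4.987e17 atoms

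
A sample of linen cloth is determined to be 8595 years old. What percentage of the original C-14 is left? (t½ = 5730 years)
N/N₀ = (1/2)^(t/t½) = 0.3536 = 35.4%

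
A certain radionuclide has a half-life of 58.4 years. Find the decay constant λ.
λ = ln(2)/t½ = 0.01187 year⁻¹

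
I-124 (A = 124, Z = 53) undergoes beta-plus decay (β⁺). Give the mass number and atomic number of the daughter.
Daughter: A = 124, Z = 52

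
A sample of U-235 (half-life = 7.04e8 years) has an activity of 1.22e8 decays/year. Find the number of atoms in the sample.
N = A/λ = 1.239e17 atoms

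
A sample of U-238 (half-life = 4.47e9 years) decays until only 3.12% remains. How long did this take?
t = t½ × log₂(N₀/N) = 2.236e10 years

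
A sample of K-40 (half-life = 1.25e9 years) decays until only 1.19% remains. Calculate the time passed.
t = t½ × log₂(N₀/N) = 7.991e9 years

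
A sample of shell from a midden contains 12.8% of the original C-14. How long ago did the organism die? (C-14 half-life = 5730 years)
Age = t½ × log₂(1/ratio) = 16990 years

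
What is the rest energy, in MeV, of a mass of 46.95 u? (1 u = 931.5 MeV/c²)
E = mc² = 43730 MeV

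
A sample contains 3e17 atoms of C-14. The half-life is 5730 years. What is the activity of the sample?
A = λN = 3.629e13 decays/year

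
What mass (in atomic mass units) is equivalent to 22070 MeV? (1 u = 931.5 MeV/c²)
m = E/c² = 23.69 u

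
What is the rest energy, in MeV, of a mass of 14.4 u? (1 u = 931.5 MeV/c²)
E = mc² = 13410 MeV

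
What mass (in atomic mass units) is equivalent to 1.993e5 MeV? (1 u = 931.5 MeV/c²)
m = E/c² = 214 u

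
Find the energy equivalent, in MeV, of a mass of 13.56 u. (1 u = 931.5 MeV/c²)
E = mc² = 12630 MeV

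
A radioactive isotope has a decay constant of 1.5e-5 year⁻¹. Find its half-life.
t½ = ln(2)/λ = 46210 years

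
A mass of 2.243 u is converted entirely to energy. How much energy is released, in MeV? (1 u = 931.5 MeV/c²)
E = mc² = 2089 MeV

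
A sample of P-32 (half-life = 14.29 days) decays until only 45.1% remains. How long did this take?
t = t½ × log₂(N₀/N) = 16.42 days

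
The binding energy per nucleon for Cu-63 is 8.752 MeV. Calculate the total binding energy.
B.E. = 8.752 × 63 = 551.4 MeV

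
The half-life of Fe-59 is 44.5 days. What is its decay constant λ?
λ = ln(2)/t½ = 0.01558 day⁻¹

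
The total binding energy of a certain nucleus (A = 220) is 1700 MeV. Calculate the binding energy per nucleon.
B.E./A = 1700/220 = 7.727 MeV/nucleon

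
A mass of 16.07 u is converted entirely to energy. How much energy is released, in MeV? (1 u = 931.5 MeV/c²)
E = mc² = 14970 MeV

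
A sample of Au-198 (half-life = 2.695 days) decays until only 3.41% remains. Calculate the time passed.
t = t½ × log₂(N₀/N) = 13.14 days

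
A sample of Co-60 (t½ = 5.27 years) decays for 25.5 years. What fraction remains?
N/N₀ = (1/2)^(t/t½) = 0.03495 = 3.49%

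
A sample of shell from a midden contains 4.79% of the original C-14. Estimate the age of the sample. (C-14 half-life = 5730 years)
Age = t½ × log₂(1/ratio) = 25120 years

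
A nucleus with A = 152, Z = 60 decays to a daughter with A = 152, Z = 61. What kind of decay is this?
ΔA = 0, ΔZ = +1 ⇒ beta-minus decay (β⁻)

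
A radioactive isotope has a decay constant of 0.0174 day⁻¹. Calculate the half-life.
t½ = ln(2)/λ = 39.84 days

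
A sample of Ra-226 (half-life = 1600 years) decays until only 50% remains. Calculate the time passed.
t = t½ × log₂(N₀/N) = 1600 years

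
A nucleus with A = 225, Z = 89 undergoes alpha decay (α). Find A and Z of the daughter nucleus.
Daughter: A = 221, Z = 87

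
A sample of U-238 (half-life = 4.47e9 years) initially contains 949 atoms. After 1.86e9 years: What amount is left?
N = N₀(1/2)^(t/t½) = 711.2 atoms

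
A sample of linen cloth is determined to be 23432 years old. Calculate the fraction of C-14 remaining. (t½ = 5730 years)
N/N₀ = (1/2)^(t/t½) = 0.05875 = 5.87%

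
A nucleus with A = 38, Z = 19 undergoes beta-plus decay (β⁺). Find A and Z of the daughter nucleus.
Daughter: A = 38, Z = 18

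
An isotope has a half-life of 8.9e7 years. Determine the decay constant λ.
λ = ln(2)/t½ = 7.788e-9 year⁻¹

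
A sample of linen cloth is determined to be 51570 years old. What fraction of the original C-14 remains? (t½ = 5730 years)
N/N₀ = (1/2)^(t/t½) = 0.001953 = 0.195%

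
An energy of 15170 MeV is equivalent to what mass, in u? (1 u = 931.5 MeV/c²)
m = E/c² = 16.29 u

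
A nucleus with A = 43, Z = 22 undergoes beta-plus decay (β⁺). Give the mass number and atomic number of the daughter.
Daughter: A = 43, Z = 21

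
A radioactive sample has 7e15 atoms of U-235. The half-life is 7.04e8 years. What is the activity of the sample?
A = λN = 6.892e6 decays/year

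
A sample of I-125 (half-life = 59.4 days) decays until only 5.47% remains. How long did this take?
t = t½ × log₂(N₀/N) = 249 days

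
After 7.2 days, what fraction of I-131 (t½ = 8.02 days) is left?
N/N₀ = (1/2)^(t/t½) = 0.5367 = 53.7%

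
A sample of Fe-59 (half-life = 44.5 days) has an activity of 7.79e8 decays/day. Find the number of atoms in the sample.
N = A/λ = 5.001e10 atoms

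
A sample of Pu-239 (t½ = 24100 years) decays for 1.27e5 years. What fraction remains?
N/N₀ = (1/2)^(t/t½) = 0.02592 = 2.59%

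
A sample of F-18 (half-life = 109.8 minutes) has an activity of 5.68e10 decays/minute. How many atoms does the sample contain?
N = A/λ = 8.998e12 atoms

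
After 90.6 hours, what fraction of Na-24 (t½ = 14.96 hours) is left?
N/N₀ = (1/2)^(t/t½) = 0.01503 = 1.5%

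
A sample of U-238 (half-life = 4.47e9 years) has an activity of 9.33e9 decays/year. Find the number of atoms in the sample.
N = A/λ = 6.017e19 atoms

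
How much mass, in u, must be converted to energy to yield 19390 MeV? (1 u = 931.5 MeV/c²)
m = E/c² = 20.82 u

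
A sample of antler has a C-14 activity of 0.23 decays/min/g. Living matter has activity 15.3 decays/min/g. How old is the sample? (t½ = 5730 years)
Age = t½ × log₂(A₀/A) = 34700 years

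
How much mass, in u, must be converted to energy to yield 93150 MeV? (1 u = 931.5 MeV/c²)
m = E/c² = 100 u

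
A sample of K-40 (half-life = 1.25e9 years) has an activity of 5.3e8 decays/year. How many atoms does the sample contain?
N = A/λ = 9.558e17 atoms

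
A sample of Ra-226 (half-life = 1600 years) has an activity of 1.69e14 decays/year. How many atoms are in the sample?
N = A/λ = 3.901e17 atoms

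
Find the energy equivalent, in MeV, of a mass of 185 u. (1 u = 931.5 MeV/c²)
E = mc² = 1.723e5 MeV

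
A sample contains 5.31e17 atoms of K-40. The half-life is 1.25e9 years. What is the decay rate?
A = λN = 2.944e8 decays/year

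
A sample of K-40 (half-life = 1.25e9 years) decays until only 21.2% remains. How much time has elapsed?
t = t½ × log₂(N₀/N) = 2.797e9 years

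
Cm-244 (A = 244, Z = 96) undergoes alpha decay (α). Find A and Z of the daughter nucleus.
Daughter: A = 240, Z = 94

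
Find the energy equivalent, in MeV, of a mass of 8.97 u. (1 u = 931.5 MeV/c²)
E = mc² = 8356 MeV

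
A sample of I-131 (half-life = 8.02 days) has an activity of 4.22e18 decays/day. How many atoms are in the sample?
N = A/λ = 4.883e19 atoms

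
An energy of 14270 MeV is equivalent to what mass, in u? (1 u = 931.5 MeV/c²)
m = E/c² = 15.32 u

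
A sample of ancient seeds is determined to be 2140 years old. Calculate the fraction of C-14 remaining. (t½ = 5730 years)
N/N₀ = (1/2)^(t/t½) = 0.7719 = 77.2%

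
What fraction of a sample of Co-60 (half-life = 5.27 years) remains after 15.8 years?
N/N₀ = (1/2)^(t/t½) = 0.1252 = 12.5%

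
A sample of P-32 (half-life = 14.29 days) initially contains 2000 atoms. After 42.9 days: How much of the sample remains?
N = N₀(1/2)^(t/t½) = 249.6 atoms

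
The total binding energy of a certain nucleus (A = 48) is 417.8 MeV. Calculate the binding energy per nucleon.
B.E./A = 417.8/48 = 8.704 MeV/nucleon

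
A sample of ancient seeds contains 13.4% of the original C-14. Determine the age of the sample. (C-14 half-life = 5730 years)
Age = t½ × log₂(1/ratio) = 16620 years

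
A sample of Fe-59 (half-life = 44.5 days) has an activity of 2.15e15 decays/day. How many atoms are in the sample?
N = A/λ = 1.38e17 atoms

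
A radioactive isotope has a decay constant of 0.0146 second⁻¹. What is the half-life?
t½ = ln(2)/λ = 47.48 seconds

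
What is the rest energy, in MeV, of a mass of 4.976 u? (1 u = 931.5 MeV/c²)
E = mc² = 4635 MeV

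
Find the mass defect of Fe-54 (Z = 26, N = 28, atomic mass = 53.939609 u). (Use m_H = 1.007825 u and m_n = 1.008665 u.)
Δm = Z·m_H + N·m_n − M = 0.5065 u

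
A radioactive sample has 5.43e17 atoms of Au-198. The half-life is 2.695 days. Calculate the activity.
A = λN = 1.397e17 decays/day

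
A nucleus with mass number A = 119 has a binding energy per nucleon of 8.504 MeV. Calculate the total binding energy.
B.E. = 8.504 × 119 = 1012 MeV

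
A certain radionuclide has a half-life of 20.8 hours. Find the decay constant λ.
λ = ln(2)/t½ = 0.03332 hour⁻¹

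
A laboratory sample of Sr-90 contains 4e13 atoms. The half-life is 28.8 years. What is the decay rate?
A = λN = 9.627e11 decays/year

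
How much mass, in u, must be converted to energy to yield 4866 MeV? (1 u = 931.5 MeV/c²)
m = E/c² = 5.224 u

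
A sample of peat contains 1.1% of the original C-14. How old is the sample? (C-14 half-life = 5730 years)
Age = t½ × log₂(1/ratio) = 37280 years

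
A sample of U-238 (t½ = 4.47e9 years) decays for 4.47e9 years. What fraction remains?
N/N₀ = (1/2)^(t/t½) = 0.5 = 50%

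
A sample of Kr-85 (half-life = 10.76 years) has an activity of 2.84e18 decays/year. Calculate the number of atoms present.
N = A/λ = 4.409e19 atoms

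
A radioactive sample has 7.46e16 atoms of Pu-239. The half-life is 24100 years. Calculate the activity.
A = λN = 2.146e12 decays/year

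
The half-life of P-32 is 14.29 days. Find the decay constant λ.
λ = ln(2)/t½ = 0.04851 day⁻¹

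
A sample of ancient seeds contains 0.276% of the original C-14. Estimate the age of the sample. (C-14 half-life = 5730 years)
Age = t½ × log₂(1/ratio) = 48710 years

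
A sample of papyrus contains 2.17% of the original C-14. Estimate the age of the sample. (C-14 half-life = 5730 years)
Age = t½ × log₂(1/ratio) = 31660 years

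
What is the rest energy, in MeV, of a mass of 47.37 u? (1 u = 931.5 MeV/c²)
E = mc² = 44130 MeV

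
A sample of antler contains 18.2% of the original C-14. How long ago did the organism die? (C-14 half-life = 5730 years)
Age = t½ × log₂(1/ratio) = 14080 years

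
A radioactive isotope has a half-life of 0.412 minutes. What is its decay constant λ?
λ = ln(2)/t½ = 1.682 minute⁻¹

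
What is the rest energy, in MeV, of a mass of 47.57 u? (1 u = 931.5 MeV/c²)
E = mc² = 44310 MeV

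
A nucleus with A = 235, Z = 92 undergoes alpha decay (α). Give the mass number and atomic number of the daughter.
Daughter: A = 231, Z = 90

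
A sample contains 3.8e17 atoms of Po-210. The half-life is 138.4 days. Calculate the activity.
A = λN = 1.903e15 decays/day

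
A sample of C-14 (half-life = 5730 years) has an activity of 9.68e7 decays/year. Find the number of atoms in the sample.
N = A/λ = 8.002e11 atoms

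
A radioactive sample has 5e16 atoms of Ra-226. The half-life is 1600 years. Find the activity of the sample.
A = λN = 2.166e13 decays/year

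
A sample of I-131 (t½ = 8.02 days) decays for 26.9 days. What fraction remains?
N/N₀ = (1/2)^(t/t½) = 0.09779 = 9.78%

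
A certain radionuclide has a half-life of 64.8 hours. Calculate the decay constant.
λ = ln(2)/t½ = 0.0107 hour⁻¹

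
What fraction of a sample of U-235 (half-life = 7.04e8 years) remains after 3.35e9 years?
N/N₀ = (1/2)^(t/t½) = 0.03694 = 3.69%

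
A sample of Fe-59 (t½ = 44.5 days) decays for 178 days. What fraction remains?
N/N₀ = (1/2)^(t/t½) = 0.0625 = 6.25%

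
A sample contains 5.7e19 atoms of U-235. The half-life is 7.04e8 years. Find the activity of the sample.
A = λN = 5.612e10 decays/year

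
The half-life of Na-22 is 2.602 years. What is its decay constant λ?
λ = ln(2)/t½ = 0.2664 year⁻¹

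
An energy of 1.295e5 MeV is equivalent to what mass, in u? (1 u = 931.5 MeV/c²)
m = E/c² = 139 u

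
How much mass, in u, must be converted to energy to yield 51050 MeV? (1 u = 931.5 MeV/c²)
m = E/c² = 54.8 u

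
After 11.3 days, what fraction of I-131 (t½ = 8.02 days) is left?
N/N₀ = (1/2)^(t/t½) = 0.3766 = 37.7%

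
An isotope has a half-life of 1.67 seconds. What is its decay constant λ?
λ = ln(2)/t½ = 0.4151 second⁻¹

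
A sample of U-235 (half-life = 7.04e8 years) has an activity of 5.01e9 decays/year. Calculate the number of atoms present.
N = A/λ = 5.088e18 atoms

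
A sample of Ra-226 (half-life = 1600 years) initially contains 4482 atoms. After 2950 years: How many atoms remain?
N = N₀(1/2)^(t/t½) = 1249 atoms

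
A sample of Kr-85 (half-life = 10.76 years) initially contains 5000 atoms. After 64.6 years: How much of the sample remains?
N = N₀(1/2)^(t/t½) = 77.92 atoms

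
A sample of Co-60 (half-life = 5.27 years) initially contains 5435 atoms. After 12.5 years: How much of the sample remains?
N = N₀(1/2)^(t/t½) = 1050 atoms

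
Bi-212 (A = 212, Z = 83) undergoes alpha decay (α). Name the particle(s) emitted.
α particle = ⁴₂He (2 protons + 2 neutrons)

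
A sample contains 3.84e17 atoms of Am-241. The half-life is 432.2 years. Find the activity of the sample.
A = λN = 6.158e14 decays/year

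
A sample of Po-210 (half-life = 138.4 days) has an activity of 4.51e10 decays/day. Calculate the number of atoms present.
N = A/λ = 9.005e12 atoms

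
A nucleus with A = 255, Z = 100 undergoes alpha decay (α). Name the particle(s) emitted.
α particle = ⁴₂He (2 protons + 2 neutrons)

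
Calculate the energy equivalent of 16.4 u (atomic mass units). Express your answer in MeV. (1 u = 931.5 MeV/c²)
E = mc² = 15280 MeV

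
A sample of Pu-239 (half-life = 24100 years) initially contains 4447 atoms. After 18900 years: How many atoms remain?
N = N₀(1/2)^(t/t½) = 2582 atoms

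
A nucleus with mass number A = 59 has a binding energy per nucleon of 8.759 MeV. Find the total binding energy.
B.E. = 8.759 × 59 = 516.8 MeV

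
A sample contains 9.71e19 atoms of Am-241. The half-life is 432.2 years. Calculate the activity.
A = λN = 1.557e17 decays/year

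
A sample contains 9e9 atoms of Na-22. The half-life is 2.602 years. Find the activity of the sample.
A = λN = 2.398e9 decays/year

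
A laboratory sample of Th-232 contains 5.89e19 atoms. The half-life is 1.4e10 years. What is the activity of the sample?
A = λN = 2.916e9 decays/year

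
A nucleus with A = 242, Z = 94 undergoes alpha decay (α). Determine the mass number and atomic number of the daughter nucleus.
Daughter: A = 238, Z = 92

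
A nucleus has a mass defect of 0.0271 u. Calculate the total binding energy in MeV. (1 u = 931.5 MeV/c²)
B.E. = Δm × 931.5 = 25.24 MeV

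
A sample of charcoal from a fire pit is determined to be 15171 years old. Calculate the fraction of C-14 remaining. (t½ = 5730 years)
N/N₀ = (1/2)^(t/t½) = 0.1596 = 16%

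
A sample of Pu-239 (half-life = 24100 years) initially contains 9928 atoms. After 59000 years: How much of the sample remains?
N = N₀(1/2)^(t/t½) = 1819 atoms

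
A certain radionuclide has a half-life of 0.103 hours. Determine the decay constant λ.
λ = ln(2)/t½ = 6.73 hour⁻¹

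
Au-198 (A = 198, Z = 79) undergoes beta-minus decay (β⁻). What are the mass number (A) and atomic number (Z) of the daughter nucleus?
Daughter: A = 198, Z = 80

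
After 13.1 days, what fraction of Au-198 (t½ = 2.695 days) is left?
N/N₀ = (1/2)^(t/t½) = 0.03441 = 3.44%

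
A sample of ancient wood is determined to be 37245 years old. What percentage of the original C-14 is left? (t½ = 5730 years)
N/N₀ = (1/2)^(t/t½) = 0.01105 = 1.1%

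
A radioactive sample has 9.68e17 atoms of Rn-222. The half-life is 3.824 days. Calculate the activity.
A = λN = 1.755e17 decays/day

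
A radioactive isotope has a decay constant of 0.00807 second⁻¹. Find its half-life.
t½ = ln(2)/λ = 85.89 seconds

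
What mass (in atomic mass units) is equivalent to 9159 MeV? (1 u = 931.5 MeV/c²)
m = E/c² = 9.833 u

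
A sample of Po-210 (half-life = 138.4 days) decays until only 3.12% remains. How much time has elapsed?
t = t½ × log₂(N₀/N) = 692.3 days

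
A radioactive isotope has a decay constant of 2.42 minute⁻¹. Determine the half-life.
t½ = ln(2)/λ = 0.2864 minutes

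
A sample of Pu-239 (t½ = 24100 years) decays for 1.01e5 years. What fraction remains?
N/N₀ = (1/2)^(t/t½) = 0.05475 = 5.48%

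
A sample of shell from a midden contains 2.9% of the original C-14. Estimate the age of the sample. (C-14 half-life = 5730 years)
Age = t½ × log₂(1/ratio) = 29270 years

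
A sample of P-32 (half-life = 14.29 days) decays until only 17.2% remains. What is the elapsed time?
t = t½ × log₂(N₀/N) = 36.29 days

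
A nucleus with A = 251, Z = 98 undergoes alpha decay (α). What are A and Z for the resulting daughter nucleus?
Daughter: A = 247, Z = 96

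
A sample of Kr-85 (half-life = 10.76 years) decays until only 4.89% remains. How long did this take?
t = t½ × log₂(N₀/N) = 46.85 years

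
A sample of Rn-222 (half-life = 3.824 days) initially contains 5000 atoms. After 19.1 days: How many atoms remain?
N = N₀(1/2)^(t/t½) = 156.8 atoms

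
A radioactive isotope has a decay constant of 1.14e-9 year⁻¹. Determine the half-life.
t½ = ln(2)/λ = 6.08e8 years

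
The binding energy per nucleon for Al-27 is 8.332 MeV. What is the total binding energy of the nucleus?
B.E. = 8.332 × 27 = 225 MeV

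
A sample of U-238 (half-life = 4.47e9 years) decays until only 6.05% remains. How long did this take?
t = t½ × log₂(N₀/N) = 1.809e10 years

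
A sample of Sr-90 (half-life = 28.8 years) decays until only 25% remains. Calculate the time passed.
t = t½ × log₂(N₀/N) = 57.6 years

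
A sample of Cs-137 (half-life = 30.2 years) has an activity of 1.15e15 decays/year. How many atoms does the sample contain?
N = A/λ = 5.01e16 atoms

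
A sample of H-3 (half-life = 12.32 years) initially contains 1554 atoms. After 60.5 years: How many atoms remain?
N = N₀(1/2)^(t/t½) = 51.66 atoms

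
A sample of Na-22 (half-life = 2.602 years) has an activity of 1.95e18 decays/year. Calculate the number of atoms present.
N = A/λ = 7.32e18 atoms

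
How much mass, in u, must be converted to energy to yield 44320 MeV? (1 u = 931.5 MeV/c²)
m = E/c² = 47.58 u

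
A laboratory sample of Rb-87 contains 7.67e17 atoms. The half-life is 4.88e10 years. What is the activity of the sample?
A = λN = 1.089e7 decays/year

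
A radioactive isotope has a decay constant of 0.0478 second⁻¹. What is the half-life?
t½ = ln(2)/λ = 14.5 seconds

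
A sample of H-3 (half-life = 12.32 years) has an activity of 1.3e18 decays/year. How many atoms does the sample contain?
N = A/λ = 2.311e19 atoms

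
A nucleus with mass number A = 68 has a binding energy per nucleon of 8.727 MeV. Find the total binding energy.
B.E. = 8.727 × 68 = 593.4 MeV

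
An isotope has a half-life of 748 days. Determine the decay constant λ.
λ = ln(2)/t½ = 9.267e-4 day⁻¹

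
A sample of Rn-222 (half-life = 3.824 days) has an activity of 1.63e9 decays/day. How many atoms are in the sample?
N = A/λ = 8.992e9 atoms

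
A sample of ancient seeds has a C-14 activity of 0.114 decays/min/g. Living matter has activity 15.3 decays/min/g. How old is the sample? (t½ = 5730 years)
Age = t½ × log₂(A₀/A) = 40500 years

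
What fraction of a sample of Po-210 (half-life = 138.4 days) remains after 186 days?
N/N₀ = (1/2)^(t/t½) = 0.3939 = 39.4%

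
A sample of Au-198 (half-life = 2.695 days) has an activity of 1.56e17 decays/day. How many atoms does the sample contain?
N = A/λ = 6.065e17 atoms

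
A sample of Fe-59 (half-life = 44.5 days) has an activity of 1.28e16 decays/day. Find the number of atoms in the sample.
N = A/λ = 8.218e17 atoms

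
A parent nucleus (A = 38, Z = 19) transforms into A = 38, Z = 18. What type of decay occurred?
ΔA = 0, ΔZ = -1 ⇒ beta-plus decay (β⁺) or electron capture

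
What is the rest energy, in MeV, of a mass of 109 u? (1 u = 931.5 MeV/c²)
E = mc² = 1.015e5 MeV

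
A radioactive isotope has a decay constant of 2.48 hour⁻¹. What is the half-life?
t½ = ln(2)/λ = 0.2795 hours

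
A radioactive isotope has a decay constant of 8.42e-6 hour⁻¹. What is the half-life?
t½ = ln(2)/λ = 82320 hours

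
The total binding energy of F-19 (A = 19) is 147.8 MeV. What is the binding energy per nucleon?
B.E./A = 147.8/19 = 7.779 MeV/nucleon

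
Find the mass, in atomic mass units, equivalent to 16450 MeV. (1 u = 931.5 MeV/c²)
m = E/c² = 17.66 u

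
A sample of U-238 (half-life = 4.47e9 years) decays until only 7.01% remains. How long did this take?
t = t½ × log₂(N₀/N) = 1.714e10 years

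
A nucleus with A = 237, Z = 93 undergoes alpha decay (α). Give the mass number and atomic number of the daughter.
Daughter: A = 233, Z = 91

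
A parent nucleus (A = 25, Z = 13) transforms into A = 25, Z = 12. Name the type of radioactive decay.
ΔA = 0, ΔZ = -1 ⇒ beta-plus decay (β⁺) or electron capture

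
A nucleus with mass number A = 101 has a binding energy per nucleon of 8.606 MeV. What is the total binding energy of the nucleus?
B.E. = 8.606 × 101 = 869.2 MeV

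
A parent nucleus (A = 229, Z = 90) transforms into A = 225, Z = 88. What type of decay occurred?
ΔA = -4, ΔZ = -2 ⇒ alpha decay (α)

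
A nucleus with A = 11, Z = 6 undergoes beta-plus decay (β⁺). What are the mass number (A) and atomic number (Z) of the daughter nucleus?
Daughter: A = 11, Z = 5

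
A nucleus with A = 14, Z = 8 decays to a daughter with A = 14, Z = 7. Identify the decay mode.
ΔA = 0, ΔZ = -1 ⇒ beta-plus decay (β⁺) or electron capture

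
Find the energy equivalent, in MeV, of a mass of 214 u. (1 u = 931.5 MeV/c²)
E = mc² = 1.993e5 MeV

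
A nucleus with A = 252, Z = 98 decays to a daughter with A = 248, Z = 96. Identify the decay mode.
ΔA = -4, ΔZ = -2 ⇒ alpha decay (α)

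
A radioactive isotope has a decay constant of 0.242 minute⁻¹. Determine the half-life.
t½ = ln(2)/λ = 2.864 minutes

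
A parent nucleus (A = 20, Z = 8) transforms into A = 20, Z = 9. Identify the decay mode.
ΔA = 0, ΔZ = +1 ⇒ beta-minus decay (β⁻)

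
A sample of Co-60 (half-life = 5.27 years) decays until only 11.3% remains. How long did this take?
t = t½ × log₂(N₀/N) = 16.58 years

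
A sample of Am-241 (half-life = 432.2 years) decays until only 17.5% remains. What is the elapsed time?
t = t½ × log₂(N₀/N) = 1087 years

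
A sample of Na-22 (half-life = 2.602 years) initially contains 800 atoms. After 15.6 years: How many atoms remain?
N = N₀(1/2)^(t/t½) = 12.54 atoms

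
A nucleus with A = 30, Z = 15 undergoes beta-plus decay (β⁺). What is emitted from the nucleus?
β⁺: positron (e⁺) + neutrino (νₑ)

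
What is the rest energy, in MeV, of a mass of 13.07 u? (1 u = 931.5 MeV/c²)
E = mc² = 12170 MeV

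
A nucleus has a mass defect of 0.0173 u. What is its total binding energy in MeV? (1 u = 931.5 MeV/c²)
B.E. = Δm × 931.5 = 16.11 MeV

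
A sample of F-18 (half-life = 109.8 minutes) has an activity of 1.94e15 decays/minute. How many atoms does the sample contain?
N = A/λ = 3.073e17 atoms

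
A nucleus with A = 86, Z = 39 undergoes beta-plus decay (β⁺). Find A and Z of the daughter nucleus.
Daughter: A = 86, Z = 38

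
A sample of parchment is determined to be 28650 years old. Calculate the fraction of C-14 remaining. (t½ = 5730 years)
N/N₀ = (1/2)^(t/t½) = 0.03125 = 3.12%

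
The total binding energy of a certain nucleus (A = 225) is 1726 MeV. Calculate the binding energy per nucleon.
B.E./A = 1726/225 = 7.671 MeV/nucleon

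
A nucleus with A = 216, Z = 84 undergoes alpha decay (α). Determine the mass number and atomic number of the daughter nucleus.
Daughter: A = 212, Z = 82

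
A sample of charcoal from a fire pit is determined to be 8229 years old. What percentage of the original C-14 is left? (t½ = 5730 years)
N/N₀ = (1/2)^(t/t½) = 0.3696 = 37%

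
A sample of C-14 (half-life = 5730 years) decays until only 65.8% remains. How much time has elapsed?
t = t½ × log₂(N₀/N) = 3460 years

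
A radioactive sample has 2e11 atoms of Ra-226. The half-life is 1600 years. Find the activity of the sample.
A = λN = 8.664e7 decays/year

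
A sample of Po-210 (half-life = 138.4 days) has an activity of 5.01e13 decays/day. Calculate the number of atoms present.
N = A/λ = 1e16 atoms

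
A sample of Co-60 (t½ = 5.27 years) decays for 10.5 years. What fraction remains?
N/N₀ = (1/2)^(t/t½) = 0.2513 = 25.1%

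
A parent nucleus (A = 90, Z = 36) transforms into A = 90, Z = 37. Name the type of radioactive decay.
ΔA = 0, ΔZ = +1 ⇒ beta-minus decay (β⁻)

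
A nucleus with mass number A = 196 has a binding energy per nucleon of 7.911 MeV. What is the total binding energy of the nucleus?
B.E. = 7.911 × 196 = 1551 MeV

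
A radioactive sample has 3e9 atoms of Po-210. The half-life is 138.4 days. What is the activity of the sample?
A = λN = 1.502e7 decays/day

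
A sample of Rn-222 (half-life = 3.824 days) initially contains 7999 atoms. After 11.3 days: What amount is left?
N = N₀(1/2)^(t/t½) = 1032 atoms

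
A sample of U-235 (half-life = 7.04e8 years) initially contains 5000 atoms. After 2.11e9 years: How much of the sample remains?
N = N₀(1/2)^(t/t½) = 626.2 atoms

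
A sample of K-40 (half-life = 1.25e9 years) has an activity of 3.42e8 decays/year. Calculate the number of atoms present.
N = A/λ = 6.168e17 atoms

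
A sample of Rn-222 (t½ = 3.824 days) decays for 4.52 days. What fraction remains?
N/N₀ = (1/2)^(t/t½) = 0.4407 = 44.1%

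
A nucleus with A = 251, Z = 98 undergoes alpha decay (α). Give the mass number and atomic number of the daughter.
Daughter: A = 247, Z = 96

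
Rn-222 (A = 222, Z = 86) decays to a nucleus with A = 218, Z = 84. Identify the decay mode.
ΔA = -4, ΔZ = -2 ⇒ alpha decay (α)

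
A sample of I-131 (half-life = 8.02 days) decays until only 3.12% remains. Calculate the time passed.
t = t½ × log₂(N₀/N) = 40.12 days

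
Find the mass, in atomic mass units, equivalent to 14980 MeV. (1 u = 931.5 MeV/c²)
m = E/c² = 16.08 u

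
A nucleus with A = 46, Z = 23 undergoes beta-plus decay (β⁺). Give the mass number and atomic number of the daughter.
Daughter: A = 46, Z = 22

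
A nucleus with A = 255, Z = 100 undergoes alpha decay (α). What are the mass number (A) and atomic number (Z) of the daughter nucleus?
Daughter: A = 251, Z = 98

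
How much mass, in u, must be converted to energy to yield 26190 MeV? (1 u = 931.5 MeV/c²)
m = E/c² = 28.12 u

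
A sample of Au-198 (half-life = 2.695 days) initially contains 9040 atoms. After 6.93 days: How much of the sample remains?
N = N₀(1/2)^(t/t½) = 1521 atoms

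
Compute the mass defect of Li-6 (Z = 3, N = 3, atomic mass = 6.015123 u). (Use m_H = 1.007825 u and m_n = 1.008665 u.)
Δm = Z·m_H + N·m_n − M = 0.03435 u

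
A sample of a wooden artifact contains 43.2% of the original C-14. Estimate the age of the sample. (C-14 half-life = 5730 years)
Age = t½ × log₂(1/ratio) = 6938 years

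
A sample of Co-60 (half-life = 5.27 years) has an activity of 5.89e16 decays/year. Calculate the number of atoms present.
N = A/λ = 4.478e17 atoms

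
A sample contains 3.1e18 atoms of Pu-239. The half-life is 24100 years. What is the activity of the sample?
A = λN = 8.916e13 decays/year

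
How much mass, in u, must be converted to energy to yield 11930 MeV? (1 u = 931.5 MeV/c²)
m = E/c² = 12.81 u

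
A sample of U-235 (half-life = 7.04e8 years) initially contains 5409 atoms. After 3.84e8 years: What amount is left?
N = N₀(1/2)^(t/t½) = 3706 atoms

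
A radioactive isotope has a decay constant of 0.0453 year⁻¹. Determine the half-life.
t½ = ln(2)/λ = 15.3 years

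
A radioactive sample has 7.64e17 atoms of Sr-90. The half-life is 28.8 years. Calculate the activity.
A = λN = 1.839e16 decays/year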